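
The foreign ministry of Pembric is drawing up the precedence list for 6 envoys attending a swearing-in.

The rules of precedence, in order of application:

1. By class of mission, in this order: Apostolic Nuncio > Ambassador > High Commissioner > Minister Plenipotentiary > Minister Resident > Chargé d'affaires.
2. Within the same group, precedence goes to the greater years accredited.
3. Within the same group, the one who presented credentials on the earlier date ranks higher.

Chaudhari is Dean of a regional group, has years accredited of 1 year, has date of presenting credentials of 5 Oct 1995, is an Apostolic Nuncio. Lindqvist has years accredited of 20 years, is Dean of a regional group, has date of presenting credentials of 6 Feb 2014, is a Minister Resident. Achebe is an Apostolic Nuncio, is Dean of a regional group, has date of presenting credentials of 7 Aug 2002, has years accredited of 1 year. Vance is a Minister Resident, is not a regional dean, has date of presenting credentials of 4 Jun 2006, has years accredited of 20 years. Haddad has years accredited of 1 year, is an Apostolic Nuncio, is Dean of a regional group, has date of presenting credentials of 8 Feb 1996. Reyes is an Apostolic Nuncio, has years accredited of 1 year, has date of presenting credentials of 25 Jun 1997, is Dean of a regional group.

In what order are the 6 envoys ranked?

Chaudhari, Haddad, Reyes, Achebe, Vance, Lindqvist

By class of mission: Chaudhari, Haddad, Reyes and Achebe (Apostolic Nuncio); then Vance and Lindqvist (Minister Resident).
Chaudhari, Haddad, Reyes and Achebe all have years accredited 1 year, so the next rule applies.
Among Chaudhari, Haddad, Reyes and Achebe, by date of presenting credentials (earlier first): Chaudhari (5 Oct 1995) before Haddad (8 Feb 1996) before Reyes (25 Jun 1997) before Achebe (7 Aug 2002).
Vance and Lindqvist both have years accredited 20 years, so the next rule applies.
Among Vance and Lindqvist, by date of presenting credentials (earlier first): Vance (4 Jun 2006) before Lindqvist (6 Feb 2014).
Full order: Chaudhari, Haddad, Reyes, Achebe, Vance, Lindqvist.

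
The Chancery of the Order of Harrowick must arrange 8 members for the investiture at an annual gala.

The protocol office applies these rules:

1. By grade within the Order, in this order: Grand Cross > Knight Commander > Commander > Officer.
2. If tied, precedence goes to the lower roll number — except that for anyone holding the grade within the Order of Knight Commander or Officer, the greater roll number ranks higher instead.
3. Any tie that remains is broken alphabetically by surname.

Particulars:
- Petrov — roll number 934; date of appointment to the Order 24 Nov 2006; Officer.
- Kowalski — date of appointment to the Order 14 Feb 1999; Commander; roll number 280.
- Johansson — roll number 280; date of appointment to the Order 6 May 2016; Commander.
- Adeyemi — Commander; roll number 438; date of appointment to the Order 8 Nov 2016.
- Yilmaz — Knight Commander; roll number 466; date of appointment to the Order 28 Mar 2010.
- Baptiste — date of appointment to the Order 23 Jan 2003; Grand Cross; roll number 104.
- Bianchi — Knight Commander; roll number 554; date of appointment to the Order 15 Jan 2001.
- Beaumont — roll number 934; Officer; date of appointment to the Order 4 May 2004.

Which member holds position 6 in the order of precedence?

By grade within the Order: Baptiste (Grand Cross); then Bianchi and Yilmaz (Knight Commander); then Johansson, Kowalski and Adeyemi (Commander); then Beaumont and Petrov (Officer).
Among Bianchi and Yilmaz, by roll number (higher first) (reversed rule for this group): Bianchi (554) before Yilmaz (466).
Among Johansson, Kowalski and Adeyemi, by roll number (lower first): Johansson and Kowalski (280) before Adeyemi (438).
Among Johansson and Kowalski, alphabetically by surname: Johansson before Kowalski.
Beaumont and Petrov both have roll number 934, so the next rule applies.
Among Beaumont and Petrov, alphabetically by surname: Beaumont before Petrov.
Order: Baptiste, Bianchi, Yilmaz, Johansson, Kowalski, Adeyemi, Beaumont, Petrov.

Adeyemi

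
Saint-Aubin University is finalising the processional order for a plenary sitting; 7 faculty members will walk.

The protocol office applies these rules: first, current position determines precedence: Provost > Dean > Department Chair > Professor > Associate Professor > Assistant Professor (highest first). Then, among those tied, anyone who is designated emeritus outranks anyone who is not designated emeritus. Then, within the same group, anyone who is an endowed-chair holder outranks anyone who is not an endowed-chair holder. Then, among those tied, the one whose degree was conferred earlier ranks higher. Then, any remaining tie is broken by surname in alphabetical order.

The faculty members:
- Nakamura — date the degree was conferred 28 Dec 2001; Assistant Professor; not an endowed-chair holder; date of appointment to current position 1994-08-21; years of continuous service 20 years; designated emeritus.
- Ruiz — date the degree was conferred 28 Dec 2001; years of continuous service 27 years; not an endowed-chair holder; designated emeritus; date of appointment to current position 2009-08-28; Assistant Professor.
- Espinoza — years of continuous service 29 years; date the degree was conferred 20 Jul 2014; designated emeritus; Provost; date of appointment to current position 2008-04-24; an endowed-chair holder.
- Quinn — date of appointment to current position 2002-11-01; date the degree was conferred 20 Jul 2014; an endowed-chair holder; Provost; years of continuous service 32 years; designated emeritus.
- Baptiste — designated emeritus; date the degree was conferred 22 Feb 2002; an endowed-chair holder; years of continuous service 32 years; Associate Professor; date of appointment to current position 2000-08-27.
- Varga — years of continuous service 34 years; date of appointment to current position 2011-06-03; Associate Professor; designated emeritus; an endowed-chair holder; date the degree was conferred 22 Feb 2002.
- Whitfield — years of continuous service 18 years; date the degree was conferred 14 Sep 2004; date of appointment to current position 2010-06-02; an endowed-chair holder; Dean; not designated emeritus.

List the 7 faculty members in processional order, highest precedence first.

By current position: Espinoza and Quinn (Provost); then Whitfield (Dean); then Baptiste and Varga (Associate Professor); then Nakamura and Ruiz (Assistant Professor).
Espinoza and Quinn are each designated emeritus, so the next rule applies.
Espinoza and Quinn are each an endowed-chair holder, so the next rule applies.
Espinoza and Quinn both have date the degree was conferred 20 Jul 2014, so the next rule applies.
Among Espinoza and Quinn, alphabetically by surname: Espinoza before Quinn.
Baptiste and Varga are each designated emeritus, so the next rule applies.
Baptiste and Varga are each an endowed-chair holder, so the next rule applies.
Baptiste and Varga both have date the degree was conferred 22 Feb 2002, so the next rule applies.
Among Baptiste and Varga, alphabetically by surname: Baptiste before Varga.
Nakamura and Ruiz are each designated emeritus, so the next rule applies.
Nakamura and Ruiz are each not an endowed-chair holder, so the next rule applies.
Nakamura and Ruiz both have date the degree was conferred 28 Dec 2001, so the next rule applies.
Among Nakamura and Ruiz, alphabetically by surname: Nakamura before Ruiz.
Full order: Espinoza, Quinn, Whitfield, Baptiste, Varga, Nakamura, Ruiz.

Espinoza, Quinn, Whitfield, Baptiste, Varga, Nakamura, Ruiz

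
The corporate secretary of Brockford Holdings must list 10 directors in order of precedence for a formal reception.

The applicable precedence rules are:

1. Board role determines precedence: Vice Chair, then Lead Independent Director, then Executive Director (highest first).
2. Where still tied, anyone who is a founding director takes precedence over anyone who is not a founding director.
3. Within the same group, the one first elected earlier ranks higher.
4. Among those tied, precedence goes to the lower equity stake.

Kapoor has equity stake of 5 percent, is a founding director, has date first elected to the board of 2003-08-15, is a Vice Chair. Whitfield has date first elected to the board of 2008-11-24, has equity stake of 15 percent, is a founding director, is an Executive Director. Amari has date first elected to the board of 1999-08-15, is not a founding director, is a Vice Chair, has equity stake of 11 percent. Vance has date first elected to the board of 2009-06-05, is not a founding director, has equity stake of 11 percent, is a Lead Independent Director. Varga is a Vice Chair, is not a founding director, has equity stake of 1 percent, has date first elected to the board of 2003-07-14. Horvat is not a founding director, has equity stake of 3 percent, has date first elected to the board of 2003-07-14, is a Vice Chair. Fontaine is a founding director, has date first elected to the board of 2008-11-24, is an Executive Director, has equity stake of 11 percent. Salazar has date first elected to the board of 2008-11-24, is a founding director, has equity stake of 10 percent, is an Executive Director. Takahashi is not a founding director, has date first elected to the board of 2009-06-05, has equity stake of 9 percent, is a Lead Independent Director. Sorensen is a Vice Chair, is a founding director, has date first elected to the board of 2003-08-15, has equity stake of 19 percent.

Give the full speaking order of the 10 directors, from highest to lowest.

Kapoor, Sorensen, Amari, Varga, Horvat, Takahashi, Vance, Salazar, Fontaine, Whitfield

By board role: Kapoor, Sorensen, Amari, Varga and Horvat (Vice Chair); then Takahashi and Vance (Lead Independent Director); then Salazar, Fontaine and Whitfield (Executive Director).
Among Kapoor, Sorensen, Amari, Varga and Horvat, a founding director before not a founding director: Kapoor and Sorensen (a founding director) before Amari, Varga and Horvat (not a founding director).
Kapoor and Sorensen both have date first elected to the board 2003-08-15, so the next rule applies.
Among Kapoor and Sorensen, by equity stake (lower first): Kapoor (5 percent) before Sorensen (19 percent).
Among Amari, Varga and Horvat, by date first elected to the board (earlier first): Amari (1999-08-15) before Varga and Horvat (2003-07-14).
Among Varga and Horvat, by equity stake (lower first): Varga (1 percent) before Horvat (3 percent).
Takahashi and Vance are each not a founding director, so the next rule applies.
Takahashi and Vance both have date first elected to the board 2009-06-05, so the next rule applies.
Among Takahashi and Vance, by equity stake (lower first): Takahashi (9 percent) before Vance (11 percent).
Salazar, Fontaine and Whitfield are each a founding director, so the next rule applies.
Salazar, Fontaine and Whitfield all have date first elected to the board 2008-11-24, so the next rule applies.
Among Salazar, Fontaine and Whitfield, by equity stake (lower first): Salazar (10 percent) before Fontaine (11 percent) before Whitfield (15 percent).
Full order: Kapoor, Sorensen, Amari, Varga, Horvat, Takahashi, Vance, Salazar, Fontaine, Whitfield.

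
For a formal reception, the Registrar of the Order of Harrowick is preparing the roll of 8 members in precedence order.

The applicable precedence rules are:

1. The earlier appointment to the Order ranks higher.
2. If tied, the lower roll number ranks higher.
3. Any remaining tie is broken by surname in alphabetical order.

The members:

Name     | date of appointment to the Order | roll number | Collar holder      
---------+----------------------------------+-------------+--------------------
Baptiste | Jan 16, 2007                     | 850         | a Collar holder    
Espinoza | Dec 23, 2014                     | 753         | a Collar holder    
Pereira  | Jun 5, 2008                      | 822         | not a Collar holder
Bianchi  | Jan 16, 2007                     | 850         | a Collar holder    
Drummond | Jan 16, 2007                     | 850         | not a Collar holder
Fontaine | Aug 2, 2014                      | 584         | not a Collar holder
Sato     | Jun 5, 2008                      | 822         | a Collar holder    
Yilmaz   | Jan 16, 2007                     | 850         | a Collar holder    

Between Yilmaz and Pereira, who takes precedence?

By date of appointment to the Order (earlier first): Baptiste, Bianchi, Drummond and Yilmaz (each Jan 16, 2007); then Pereira and Sato (both Jun 5, 2008); then Fontaine (Aug 2, 2014); then Espinoza (Dec 23, 2014).
Baptiste, Bianchi, Drummond and Yilmaz all have roll number 850, so the next rule applies.
Among Baptiste, Bianchi, Drummond and Yilmaz, alphabetically by surname: Baptiste before Bianchi before Drummond before Yilmaz.
Pereira and Sato both have roll number 822, so the next rule applies.
Among Pereira and Sato, alphabetically by surname: Pereira before Sato.
So Yilmaz takes precedence.

Yilmaz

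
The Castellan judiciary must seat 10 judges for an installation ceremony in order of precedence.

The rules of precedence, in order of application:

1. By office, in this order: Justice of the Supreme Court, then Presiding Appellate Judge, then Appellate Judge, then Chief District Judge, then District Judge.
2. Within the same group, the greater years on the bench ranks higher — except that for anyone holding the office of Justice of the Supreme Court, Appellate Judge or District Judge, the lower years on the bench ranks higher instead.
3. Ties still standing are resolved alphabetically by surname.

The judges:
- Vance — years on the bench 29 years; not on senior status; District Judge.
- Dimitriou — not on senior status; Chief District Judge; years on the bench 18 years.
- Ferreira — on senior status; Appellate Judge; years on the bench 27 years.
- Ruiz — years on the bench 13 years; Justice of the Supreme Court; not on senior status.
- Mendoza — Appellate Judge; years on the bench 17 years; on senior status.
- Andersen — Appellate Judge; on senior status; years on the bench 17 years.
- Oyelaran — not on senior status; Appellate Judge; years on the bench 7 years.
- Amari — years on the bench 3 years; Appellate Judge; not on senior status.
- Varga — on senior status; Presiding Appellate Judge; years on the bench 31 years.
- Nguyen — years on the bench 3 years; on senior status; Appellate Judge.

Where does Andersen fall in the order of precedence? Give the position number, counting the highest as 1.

6

By office: Ruiz (Justice of the Supreme Court); then Varga (Presiding Appellate Judge); then Amari, Nguyen, Oyelaran, Andersen, Mendoza and Ferreira (Appellate Judge); then Dimitriou (Chief District Judge); then Vance (District Judge).
Among Amari, Nguyen, Oyelaran, Andersen, Mendoza and Ferreira, by years on the bench (lower first) (reversed rule for this group): Amari and Nguyen (3 years) before Oyelaran (7 years) before Andersen and Mendoza (17 years) before Ferreira (27 years).
Among Amari and Nguyen, alphabetically by surname: Amari before Nguyen.
Among Andersen and Mendoza, alphabetically by surname: Andersen before Mendoza.
Order: Ruiz, Varga, Amari, Nguyen, Oyelaran, Andersen, Mendoza, Ferreira, Dimitriou, Vance. So position 6.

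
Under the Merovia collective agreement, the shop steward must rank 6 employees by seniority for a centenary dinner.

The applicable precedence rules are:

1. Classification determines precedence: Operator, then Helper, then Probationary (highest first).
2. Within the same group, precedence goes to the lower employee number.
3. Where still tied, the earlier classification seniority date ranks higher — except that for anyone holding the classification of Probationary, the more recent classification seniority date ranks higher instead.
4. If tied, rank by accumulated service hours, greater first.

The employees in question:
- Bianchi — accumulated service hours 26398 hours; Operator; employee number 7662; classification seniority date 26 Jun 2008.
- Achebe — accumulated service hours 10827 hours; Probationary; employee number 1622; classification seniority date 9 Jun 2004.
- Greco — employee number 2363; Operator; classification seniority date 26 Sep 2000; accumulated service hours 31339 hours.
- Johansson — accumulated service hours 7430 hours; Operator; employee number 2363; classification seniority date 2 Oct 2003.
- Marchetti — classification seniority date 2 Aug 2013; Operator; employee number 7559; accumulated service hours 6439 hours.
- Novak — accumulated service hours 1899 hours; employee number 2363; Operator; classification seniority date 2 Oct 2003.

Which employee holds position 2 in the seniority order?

Johansson

By classification: Greco, Johansson, Novak, Marchetti and Bianchi (Operator); then Achebe (Probationary).
Among Greco, Johansson, Novak, Marchetti and Bianchi, by employee number (lower first): Greco, Johansson and Novak (2363) before Marchetti (7559) before Bianchi (7662).
Among Greco, Johansson and Novak, by classification seniority date (earlier first): Greco (26 Sep 2000) before Johansson and Novak (2 Oct 2003).
Among Johansson and Novak, by accumulated service hours (higher first): Johansson (7430 hours) before Novak (1899 hours).
Order: Greco, Johansson, Novak, Marchetti, Bianchi, Achebe.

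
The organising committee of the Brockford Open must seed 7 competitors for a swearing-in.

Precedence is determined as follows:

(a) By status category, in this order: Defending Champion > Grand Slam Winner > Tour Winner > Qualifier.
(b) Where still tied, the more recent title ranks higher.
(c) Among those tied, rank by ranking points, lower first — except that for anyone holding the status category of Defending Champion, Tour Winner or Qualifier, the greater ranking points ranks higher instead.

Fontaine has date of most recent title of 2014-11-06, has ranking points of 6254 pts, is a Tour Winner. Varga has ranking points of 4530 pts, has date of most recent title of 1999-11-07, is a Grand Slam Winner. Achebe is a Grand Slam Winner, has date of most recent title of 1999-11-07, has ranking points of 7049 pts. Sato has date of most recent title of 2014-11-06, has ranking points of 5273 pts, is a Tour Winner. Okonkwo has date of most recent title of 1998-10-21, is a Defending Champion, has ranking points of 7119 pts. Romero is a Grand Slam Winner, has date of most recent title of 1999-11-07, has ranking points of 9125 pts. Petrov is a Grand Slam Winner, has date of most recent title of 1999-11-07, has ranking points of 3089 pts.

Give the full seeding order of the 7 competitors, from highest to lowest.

By status category: Okonkwo (Defending Champion); then Petrov, Varga, Achebe and Romero (Grand Slam Winner); then Fontaine and Sato (Tour Winner).
Petrov, Varga, Achebe and Romero all have date of most recent title 1999-11-07, so the next rule applies.
Among Petrov, Varga, Achebe and Romero, by ranking points (lower first): Petrov (3089 pts) before Varga (4530 pts) before Achebe (7049 pts) before Romero (9125 pts).
Fontaine and Sato both have date of most recent title 2014-11-06, so the next rule applies.
Among Fontaine and Sato, by ranking points (higher first) (reversed rule for this group): Fontaine (6254 pts) before Sato (5273 pts).
Full order: Okonkwo, Petrov, Varga, Achebe, Romero, Fontaine, Sato.

Okonkwo, Petrov, Varga, Achebe, Romero, Fontaine, Sato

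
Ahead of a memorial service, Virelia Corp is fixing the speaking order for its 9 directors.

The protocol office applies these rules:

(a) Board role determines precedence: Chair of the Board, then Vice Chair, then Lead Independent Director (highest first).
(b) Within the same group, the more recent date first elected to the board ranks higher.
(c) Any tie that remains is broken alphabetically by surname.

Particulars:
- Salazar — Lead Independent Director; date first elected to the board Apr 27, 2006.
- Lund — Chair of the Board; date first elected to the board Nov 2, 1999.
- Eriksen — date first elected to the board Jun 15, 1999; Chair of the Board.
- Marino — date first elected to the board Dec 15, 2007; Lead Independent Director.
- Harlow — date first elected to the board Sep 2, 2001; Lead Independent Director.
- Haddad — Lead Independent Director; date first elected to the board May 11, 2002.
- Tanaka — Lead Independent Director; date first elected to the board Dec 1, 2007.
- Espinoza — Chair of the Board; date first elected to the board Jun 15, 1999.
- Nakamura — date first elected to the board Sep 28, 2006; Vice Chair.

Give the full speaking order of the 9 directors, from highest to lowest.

By board role: Lund, Eriksen and Espinoza (Chair of the Board); then Nakamura (Vice Chair); then Marino, Tanaka, Salazar, Haddad and Harlow (Lead Independent Director).
Among Lund, Eriksen and Espinoza, by date first elected to the board (later first): Lund (Nov 2, 1999) before Eriksen and Espinoza (Jun 15, 1999).
Among Eriksen and Espinoza, alphabetically by surname: Eriksen before Espinoza.
Among Marino, Tanaka, Salazar, Haddad and Harlow, by date first elected to the board (later first): Marino (Dec 15, 2007) before Tanaka (Dec 1, 2007) before Salazar (Apr 27, 2006) before Haddad (May 11, 2002) before Harlow (Sep 2, 2001).
Full order: Lund, Eriksen, Espinoza, Nakamura, Marino, Tanaka, Salazar, Haddad, Harlow.

Lund, Eriksen, Espinoza, Nakamura, Marino, Tanaka, Salazar, Haddad, Harlow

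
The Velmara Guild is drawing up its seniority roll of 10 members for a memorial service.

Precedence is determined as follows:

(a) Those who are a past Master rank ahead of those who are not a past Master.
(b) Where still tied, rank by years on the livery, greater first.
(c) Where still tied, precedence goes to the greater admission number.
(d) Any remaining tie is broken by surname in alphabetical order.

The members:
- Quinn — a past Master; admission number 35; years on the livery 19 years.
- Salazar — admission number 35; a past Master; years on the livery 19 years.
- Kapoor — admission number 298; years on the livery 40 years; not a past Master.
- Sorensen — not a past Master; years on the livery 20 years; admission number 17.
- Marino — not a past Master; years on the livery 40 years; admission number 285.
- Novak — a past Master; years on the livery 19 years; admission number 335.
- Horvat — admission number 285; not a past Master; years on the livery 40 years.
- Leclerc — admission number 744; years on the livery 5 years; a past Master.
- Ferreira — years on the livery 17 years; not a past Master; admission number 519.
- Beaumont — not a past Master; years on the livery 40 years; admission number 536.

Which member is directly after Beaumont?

By the first rule: Novak, Quinn, Salazar and Leclerc (each a past Master); then Beaumont, Kapoor, Horvat, Marino, Sorensen and Ferreira (each not a past Master).
Among Novak, Quinn, Salazar and Leclerc, by years on the livery (higher first): Novak, Quinn and Salazar (19 years) before Leclerc (5 years).
Among Novak, Quinn and Salazar, by admission number (higher first): Novak (335) before Quinn and Salazar (35).
Among Quinn and Salazar, alphabetically by surname: Quinn before Salazar.
Among Beaumont, Kapoor, Horvat, Marino, Sorensen and Ferreira, by years on the livery (higher first): Beaumont, Kapoor, Horvat and Marino (40 years) before Sorensen (20 years) before Ferreira (17 years).
Among Beaumont, Kapoor, Horvat and Marino, by admission number (higher first): Beaumont (536) before Kapoor (298) before Horvat and Marino (285).
Among Horvat and Marino, alphabetically by surname: Horvat before Marino.
Order: Novak, Quinn, Salazar, Leclerc, Beaumont, Kapoor, Horvat, Marino, Sorensen, Ferreira.

Kapoor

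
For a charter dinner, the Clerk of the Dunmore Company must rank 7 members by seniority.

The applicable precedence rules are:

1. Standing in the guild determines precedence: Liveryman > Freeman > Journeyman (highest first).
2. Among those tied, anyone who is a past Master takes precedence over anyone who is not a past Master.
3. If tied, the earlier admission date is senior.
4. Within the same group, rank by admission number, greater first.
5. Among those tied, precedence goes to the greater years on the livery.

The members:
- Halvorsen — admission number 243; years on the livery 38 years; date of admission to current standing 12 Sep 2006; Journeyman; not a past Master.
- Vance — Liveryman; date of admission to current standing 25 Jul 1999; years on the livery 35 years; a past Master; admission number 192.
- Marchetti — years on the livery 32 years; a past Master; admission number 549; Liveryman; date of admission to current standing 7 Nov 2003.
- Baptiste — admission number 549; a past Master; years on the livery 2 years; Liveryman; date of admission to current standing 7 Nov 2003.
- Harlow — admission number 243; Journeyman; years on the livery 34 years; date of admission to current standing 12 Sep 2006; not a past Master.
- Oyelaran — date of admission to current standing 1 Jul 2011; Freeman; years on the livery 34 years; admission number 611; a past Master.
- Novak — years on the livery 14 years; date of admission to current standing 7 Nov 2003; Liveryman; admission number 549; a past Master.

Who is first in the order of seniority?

Vance

By standing in the guild: Vance, Marchetti, Novak and Baptiste (Liveryman); then Oyelaran (Freeman); then Halvorsen and Harlow (Journeyman).
Vance, Marchetti, Novak and Baptiste are each a past Master, so the next rule applies.
Among Vance, Marchetti, Novak and Baptiste, by date of admission to current standing (earlier first): Vance (25 Jul 1999) before Marchetti, Novak and Baptiste (7 Nov 2003).
Marchetti, Novak and Baptiste all have admission number 549, so the next rule applies.
Among Marchetti, Novak and Baptiste, by years on the livery (higher first): Marchetti (32 years) before Novak (14 years) before Baptiste (2 years).
Halvorsen and Harlow are each not a past Master, so the next rule applies.
Halvorsen and Harlow both have date of admission to current standing 12 Sep 2006, so the next rule applies.
Halvorsen and Harlow both have admission number 243, so the next rule applies.
Among Halvorsen and Harlow, by years on the livery (higher first): Halvorsen (38 years) before Harlow (34 years).
Order: Vance, Marchetti, Novak, Baptiste, Oyelaran, Halvorsen, Harlow.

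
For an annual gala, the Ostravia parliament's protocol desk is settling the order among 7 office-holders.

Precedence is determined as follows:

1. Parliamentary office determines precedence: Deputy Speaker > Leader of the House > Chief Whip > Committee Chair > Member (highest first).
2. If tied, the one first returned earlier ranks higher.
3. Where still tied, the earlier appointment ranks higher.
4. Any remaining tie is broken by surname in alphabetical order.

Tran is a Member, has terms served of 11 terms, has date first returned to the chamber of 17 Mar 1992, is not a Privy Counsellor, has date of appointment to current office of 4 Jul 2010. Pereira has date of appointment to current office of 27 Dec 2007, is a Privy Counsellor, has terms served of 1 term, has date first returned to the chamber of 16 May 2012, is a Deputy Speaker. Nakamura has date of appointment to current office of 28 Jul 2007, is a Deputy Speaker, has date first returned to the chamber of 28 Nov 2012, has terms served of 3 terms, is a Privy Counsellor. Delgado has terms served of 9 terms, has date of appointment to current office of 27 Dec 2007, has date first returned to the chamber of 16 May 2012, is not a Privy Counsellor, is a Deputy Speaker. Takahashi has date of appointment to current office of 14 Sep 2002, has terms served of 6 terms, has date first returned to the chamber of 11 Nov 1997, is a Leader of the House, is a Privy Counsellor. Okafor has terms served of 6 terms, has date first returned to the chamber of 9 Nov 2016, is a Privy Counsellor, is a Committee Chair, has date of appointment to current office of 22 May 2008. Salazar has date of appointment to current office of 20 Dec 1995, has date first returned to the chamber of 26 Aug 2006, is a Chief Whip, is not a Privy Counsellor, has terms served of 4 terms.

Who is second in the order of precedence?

By parliamentary office: Delgado, Pereira and Nakamura (Deputy Speaker); then Takahashi (Leader of the House); then Salazar (Chief Whip); then Okafor (Committee Chair); then Tran (Member).
Among Delgado, Pereira and Nakamura, by date first returned to the chamber (earlier first): Delgado and Pereira (16 May 2012) before Nakamura (28 Nov 2012).
Delgado and Pereira both have date of appointment to current office 27 Dec 2007, so the next rule applies.
Among Delgado and Pereira, alphabetically by surname: Delgado before Pereira.
Order: Delgado, Pereira, Nakamura, Takahashi, Salazar, Okafor, Tran.

Pereira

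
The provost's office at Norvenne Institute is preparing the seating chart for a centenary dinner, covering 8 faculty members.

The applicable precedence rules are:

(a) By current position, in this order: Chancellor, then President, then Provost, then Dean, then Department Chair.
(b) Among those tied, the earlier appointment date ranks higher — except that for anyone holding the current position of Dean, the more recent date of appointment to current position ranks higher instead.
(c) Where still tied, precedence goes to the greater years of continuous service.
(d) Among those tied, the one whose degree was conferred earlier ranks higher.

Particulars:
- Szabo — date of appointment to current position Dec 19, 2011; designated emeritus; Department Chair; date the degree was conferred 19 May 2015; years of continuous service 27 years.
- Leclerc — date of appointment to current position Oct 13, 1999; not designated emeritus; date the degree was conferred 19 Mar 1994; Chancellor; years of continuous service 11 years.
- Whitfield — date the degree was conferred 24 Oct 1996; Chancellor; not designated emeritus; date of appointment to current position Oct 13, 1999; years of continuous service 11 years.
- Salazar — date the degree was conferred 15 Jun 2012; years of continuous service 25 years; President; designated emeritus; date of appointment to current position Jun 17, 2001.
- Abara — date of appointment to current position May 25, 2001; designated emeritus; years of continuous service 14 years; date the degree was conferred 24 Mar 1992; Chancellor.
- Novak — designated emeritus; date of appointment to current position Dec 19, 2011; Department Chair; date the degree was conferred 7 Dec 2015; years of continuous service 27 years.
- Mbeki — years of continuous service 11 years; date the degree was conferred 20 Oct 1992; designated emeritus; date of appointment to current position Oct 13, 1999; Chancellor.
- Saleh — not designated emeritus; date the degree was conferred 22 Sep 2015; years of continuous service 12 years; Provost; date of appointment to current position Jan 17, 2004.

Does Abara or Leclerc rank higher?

Leclerc

By current position: Mbeki, Leclerc, Whitfield and Abara (Chancellor); then Salazar (President); then Saleh (Provost); then Szabo and Novak (Department Chair).
Among Mbeki, Leclerc, Whitfield and Abara, by date of appointment to current position (earlier first): Mbeki, Leclerc and Whitfield (Oct 13, 1999) before Abara (May 25, 2001).
Mbeki, Leclerc and Whitfield all have years of continuous service 11 years, so the next rule applies.
Among Mbeki, Leclerc and Whitfield, by date the degree was conferred (earlier first): Mbeki (20 Oct 1992) before Leclerc (19 Mar 1994) before Whitfield (24 Oct 1996).
Szabo and Novak both have date of appointment to current position Dec 19, 2011, so the next rule applies.
Szabo and Novak both have years of continuous service 27 years, so the next rule applies.
Among Szabo and Novak, by date the degree was conferred (earlier first): Szabo (19 May 2015) before Novak (7 Dec 2015).
So Leclerc takes precedence.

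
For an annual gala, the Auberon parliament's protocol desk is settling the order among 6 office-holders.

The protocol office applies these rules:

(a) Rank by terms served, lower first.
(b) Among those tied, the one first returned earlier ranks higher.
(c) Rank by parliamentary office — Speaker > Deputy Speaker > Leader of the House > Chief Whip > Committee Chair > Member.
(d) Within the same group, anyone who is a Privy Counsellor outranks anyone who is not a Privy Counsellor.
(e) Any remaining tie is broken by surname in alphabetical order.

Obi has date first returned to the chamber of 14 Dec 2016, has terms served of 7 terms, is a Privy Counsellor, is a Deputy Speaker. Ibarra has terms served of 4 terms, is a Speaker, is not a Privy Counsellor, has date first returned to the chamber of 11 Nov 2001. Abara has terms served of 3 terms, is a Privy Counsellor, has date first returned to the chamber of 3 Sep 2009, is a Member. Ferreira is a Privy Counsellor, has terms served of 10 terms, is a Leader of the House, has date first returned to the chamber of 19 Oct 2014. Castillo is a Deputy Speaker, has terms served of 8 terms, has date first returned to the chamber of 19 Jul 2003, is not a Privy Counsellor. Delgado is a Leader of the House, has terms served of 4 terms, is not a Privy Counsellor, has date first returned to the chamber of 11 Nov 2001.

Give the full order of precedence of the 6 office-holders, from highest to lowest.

By terms served (lower first): Abara (3 terms); then Ibarra and Delgado (both 4 terms); then Obi (7 terms); then Castillo (8 terms); then Ferreira (10 terms).
Ibarra and Delgado both have date first returned to the chamber 11 Nov 2001, so the next rule applies.
Among Ibarra and Delgado, by parliamentary office: Ibarra (Speaker) before Delgado (Leader of the House).
Full order: Abara, Ibarra, Delgado, Obi, Castillo, Ferreira.

Abara, Ibarra, Delgado, Obi, Castillo, Ferreira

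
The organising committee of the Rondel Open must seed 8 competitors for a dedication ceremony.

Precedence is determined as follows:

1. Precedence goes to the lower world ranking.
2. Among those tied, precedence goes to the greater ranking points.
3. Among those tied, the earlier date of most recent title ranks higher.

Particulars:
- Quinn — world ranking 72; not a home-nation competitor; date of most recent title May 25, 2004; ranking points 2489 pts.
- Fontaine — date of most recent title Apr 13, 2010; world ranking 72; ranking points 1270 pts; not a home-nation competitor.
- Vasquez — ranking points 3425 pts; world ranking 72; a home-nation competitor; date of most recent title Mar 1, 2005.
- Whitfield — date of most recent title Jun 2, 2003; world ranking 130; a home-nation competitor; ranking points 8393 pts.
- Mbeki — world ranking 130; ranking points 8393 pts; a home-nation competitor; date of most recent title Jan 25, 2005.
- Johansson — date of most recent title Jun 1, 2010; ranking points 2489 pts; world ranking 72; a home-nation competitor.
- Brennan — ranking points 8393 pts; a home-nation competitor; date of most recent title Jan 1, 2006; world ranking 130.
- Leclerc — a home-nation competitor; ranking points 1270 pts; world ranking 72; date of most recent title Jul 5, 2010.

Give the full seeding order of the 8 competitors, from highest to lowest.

By world ranking (lower first): Vasquez, Quinn, Johansson, Fontaine and Leclerc (each 72); then Whitfield, Mbeki and Brennan (each 130).
Among Vasquez, Quinn, Johansson, Fontaine and Leclerc, by ranking points (higher first): Vasquez (3425 pts) before Quinn and Johansson (2489 pts) before Fontaine and Leclerc (1270 pts).
Among Quinn and Johansson, by date of most recent title (earlier first): Quinn (May 25, 2004) before Johansson (Jun 1, 2010).
Among Fontaine and Leclerc, by date of most recent title (earlier first): Fontaine (Apr 13, 2010) before Leclerc (Jul 5, 2010).
Whitfield, Mbeki and Brennan all have ranking points 8393 pts, so the next rule applies.
Among Whitfield, Mbeki and Brennan, by date of most recent title (earlier first): Whitfield (Jun 2, 2003) before Mbeki (Jan 25, 2005) before Brennan (Jan 1, 2006).
Full order: Vasquez, Quinn, Johansson, Fontaine, Leclerc, Whitfield, Mbeki, Brennan.

Vasquez, Quinn, Johansson, Fontaine, Leclerc, Whitfield, Mbeki, Brennan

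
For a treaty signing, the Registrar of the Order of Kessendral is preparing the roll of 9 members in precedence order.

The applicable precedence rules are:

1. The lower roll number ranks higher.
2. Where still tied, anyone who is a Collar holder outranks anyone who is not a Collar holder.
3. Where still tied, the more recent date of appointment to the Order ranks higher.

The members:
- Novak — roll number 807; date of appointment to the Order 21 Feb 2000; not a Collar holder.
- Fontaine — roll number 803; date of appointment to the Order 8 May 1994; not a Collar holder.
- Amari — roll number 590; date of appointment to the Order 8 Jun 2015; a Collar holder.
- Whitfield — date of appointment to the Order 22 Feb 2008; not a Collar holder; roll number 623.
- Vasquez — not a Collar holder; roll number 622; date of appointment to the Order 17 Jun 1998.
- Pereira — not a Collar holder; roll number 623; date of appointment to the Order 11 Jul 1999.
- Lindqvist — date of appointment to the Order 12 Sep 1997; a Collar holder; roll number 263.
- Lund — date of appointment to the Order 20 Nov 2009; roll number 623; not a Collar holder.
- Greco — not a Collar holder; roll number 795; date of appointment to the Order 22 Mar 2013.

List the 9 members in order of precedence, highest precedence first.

By roll number (lower first): Lindqvist (263); then Amari (590); then Vasquez (622); then Lund, Whitfield and Pereira (each 623); then Greco (795); then Fontaine (803); then Novak (807).
Lund, Whitfield and Pereira are each not a Collar holder, so the next rule applies.
Among Lund, Whitfield and Pereira, by date of appointment to the Order (later first): Lund (20 Nov 2009) before Whitfield (22 Feb 2008) before Pereira (11 Jul 1999).
Full order: Lindqvist, Amari, Vasquez, Lund, Whitfield, Pereira, Greco, Fontaine, Novak.

Lindqvist, Amari, Vasquez, Lund, Whitfield, Pereira, Greco, Fontaine, Novak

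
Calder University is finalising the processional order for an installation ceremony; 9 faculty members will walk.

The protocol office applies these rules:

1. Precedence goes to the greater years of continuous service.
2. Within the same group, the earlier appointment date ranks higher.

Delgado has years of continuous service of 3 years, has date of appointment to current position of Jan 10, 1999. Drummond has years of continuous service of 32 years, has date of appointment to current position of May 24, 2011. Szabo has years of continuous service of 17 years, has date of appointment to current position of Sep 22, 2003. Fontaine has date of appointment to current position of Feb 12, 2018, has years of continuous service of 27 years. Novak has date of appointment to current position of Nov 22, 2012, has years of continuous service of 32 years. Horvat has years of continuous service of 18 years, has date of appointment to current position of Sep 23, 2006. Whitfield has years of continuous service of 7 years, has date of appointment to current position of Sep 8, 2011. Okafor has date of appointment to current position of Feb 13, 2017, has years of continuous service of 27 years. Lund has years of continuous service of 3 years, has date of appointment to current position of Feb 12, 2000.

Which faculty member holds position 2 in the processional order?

By years of continuous service (higher first): Drummond and Novak (both 32 years); then Okafor and Fontaine (both 27 years); then Horvat (18 years); then Szabo (17 years); then Whitfield (7 years); then Delgado and Lund (both 3 years).
Among Drummond and Novak, by date of appointment to current position (earlier first): Drummond (May 24, 2011) before Novak (Nov 22, 2012).
Among Okafor and Fontaine, by date of appointment to current position (earlier first): Okafor (Feb 13, 2017) before Fontaine (Feb 12, 2018).
Among Delgado and Lund, by date of appointment to current position (earlier first): Delgado (Jan 10, 1999) before Lund (Feb 12, 2000).
Order: Drummond, Novak, Okafor, Fontaine, Horvat, Szabo, Whitfield, Delgado, Lund.

Novak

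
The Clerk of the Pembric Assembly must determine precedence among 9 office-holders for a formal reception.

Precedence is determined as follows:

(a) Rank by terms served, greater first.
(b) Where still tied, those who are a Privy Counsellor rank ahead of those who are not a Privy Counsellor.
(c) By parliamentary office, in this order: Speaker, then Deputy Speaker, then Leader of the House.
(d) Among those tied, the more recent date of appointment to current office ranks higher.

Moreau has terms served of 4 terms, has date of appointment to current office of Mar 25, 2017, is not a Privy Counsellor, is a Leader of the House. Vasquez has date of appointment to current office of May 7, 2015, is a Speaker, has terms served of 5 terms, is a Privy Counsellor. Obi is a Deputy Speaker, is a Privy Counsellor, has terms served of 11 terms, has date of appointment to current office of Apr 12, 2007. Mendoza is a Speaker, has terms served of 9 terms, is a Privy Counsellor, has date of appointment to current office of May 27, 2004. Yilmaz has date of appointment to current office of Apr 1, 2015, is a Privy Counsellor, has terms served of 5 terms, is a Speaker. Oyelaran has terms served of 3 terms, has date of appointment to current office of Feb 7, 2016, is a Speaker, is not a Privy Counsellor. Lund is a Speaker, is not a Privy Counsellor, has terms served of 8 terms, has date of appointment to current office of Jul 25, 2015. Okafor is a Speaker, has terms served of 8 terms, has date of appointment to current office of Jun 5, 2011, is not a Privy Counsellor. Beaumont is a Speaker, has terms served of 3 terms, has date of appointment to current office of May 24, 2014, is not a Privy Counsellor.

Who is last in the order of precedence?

Beaumont

By terms served (higher first): Obi (11 terms); then Mendoza (9 terms); then Lund and Okafor (both 8 terms); then Vasquez and Yilmaz (both 5 terms); then Moreau (4 terms); then Oyelaran and Beaumont (both 3 terms).
Lund and Okafor are each not a Privy Counsellor, so the next rule applies.
Lund and Okafor are each Speaker, so the next rule applies.
Among Lund and Okafor, by date of appointment to current office (later first): Lund (Jul 25, 2015) before Okafor (Jun 5, 2011).
Vasquez and Yilmaz are each a Privy Counsellor, so the next rule applies.
Vasquez and Yilmaz are each Speaker, so the next rule applies.
Among Vasquez and Yilmaz, by date of appointment to current office (later first): Vasquez (May 7, 2015) before Yilmaz (Apr 1, 2015).
Oyelaran and Beaumont are each not a Privy Counsellor, so the next rule applies.
Oyelaran and Beaumont are each Speaker, so the next rule applies.
Among Oyelaran and Beaumont, by date of appointment to current office (later first): Oyelaran (Feb 7, 2016) before Beaumont (May 24, 2014).
Order: Obi, Mendoza, Lund, Okafor, Vasquez, Yilmaz, Moreau, Oyelaran, Beaumont.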